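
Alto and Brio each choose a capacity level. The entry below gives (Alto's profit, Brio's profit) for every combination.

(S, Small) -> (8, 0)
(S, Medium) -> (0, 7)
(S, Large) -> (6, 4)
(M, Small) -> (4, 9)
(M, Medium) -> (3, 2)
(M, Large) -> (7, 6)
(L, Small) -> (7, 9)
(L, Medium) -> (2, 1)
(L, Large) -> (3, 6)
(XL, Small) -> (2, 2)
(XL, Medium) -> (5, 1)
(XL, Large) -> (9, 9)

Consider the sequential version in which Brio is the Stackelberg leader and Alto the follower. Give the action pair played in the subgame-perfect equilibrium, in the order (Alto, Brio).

Alto best-responds to each possible Brio move:
- Small: BR = S, leader payoff 0.
- Medium: BR = XL, leader payoff 1.
- Large: BR = XL, leader payoff 9.
Brio's induced payoffs are 0, 1, 9, so Brio commits to Large. Subgame-perfect outcome: (XL, Large) with payoffs (9, 9).

(XL, Large)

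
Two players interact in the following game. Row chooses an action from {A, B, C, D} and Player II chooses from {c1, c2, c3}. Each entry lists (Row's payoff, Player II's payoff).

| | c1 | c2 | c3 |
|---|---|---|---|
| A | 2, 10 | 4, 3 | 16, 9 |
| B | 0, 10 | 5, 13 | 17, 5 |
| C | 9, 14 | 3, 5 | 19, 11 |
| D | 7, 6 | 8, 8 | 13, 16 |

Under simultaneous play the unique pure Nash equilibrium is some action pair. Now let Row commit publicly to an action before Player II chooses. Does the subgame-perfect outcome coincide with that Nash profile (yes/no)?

no

Work backward from Player II's decision.
- A: BR = c1, leader payoff 2.
- B: BR = c2, leader payoff 5.
- C: BR = c1, leader payoff 9.
- D: BR = c3, leader payoff 13.
Maximizing over 2, 5, 9, 13, Row chooses D. Subgame-perfect outcome: (D, c3) with payoffs (13, 16).
Under simultaneous play:
Row's best replies: c1→C; c2→D; c3→C.
Player II's best replies: A→c1; B→c2; C→c1; D→c3.
Only (C, c1) has each player best-responding; Nash payoffs (9, 14).
Sequential outcome (D, c3) differs from the Nash profile (C, c1).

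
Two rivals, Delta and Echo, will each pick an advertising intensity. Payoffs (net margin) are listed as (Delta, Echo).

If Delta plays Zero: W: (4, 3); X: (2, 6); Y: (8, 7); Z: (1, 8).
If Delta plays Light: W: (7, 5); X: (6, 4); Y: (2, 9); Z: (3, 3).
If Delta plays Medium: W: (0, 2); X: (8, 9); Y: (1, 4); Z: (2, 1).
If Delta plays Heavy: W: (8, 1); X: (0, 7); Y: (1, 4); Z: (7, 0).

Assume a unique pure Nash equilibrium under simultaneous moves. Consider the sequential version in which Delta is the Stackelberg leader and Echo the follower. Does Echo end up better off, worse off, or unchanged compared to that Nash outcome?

unchanged

Backward induction with Delta moving first.
- Zero: Echo compares 3, 6, 7, 8 and picks Z; Delta would get 1.
- Light: Echo compares 5, 4, 9, 3 and picks Y; Delta would get 2.
- Medium: Echo compares 2, 9, 4, 1 and picks X; Delta would get 8.
- Heavy: Echo compares 1, 7, 4, 0 and picks X; Delta would get 0.
Delta's induced payoffs are 1, 2, 8, 0, so Delta commits to Medium. Subgame-perfect outcome: (Medium, X) with payoffs (8, 9).
Now find the simultaneous Nash equilibrium.
Delta's best replies: W→Heavy; X→Medium; Y→Zero; Z→Heavy.
Echo's best replies: Zero→Z; Light→Y; Medium→X; Heavy→X.
Only (Medium, X) has each player best-responding; Nash payoffs (8, 9).
Echo earns 9 sequentially versus 9 at the Nash outcome: unchanged.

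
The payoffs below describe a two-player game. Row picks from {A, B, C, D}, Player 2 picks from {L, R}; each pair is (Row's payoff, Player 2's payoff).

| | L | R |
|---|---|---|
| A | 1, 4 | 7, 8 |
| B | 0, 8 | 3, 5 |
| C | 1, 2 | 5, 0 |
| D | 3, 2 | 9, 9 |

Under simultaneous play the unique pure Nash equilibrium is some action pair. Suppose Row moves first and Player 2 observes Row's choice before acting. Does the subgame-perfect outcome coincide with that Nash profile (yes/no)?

Player 2 best-responds to each possible Row move:
- A: BR = R, leader payoff 7.
- B: BR = L, leader payoff 0.
- C: BR = L, leader payoff 1.
- D: BR = R, leader payoff 9.
Maximizing over 7, 0, 1, 9, Row chooses D. Subgame-perfect outcome: (D, R) with payoffs (9, 9).
Under simultaneous play:
Row's best replies: L→D; R→D.
Player 2's best replies: A→R; B→L; C→L; D→R.
Only (D, R) has each player best-responding; Nash payoffs (9, 9).
Sequential outcome (D, R) coincides with the Nash profile (D, R).

yes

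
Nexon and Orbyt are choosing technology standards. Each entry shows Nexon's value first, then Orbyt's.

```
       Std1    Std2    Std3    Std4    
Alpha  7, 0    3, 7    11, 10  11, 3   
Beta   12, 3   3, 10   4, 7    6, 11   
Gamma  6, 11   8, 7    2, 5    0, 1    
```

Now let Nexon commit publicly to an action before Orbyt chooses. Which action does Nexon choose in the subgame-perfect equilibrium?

Alpha

Backward induction with Nexon moving first.
- Alpha: Orbyt compares 0, 7, 10, 3 and picks Std3; Nexon would get 11.
- Beta: Orbyt compares 3, 10, 7, 11 and picks Std4; Nexon would get 6.
- Gamma: Orbyt compares 11, 7, 5, 1 and picks Std1; Nexon would get 6.
Nexon's induced payoffs are 11, 6, 6, so Nexon commits to Alpha. Subgame-perfect outcome: (Alpha, Std3) with payoffs (11, 10).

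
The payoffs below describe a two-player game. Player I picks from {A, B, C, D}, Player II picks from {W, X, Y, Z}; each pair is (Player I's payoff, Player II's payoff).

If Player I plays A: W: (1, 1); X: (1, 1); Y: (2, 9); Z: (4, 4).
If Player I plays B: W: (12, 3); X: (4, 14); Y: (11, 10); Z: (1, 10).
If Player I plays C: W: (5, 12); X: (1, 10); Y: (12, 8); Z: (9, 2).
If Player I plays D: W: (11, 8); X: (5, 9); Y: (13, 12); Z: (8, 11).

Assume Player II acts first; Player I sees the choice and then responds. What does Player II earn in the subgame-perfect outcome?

12

Backward induction with Player II moving first.
- W: Player I compares 1, 12, 5, 11 and picks B; Player II would get 3.
- X: Player I compares 1, 4, 1, 5 and picks D; Player II would get 9.
- Y: Player I compares 2, 11, 12, 13 and picks D; Player II would get 12.
- Z: Player I compares 4, 1, 9, 8 and picks C; Player II would get 2.
Among 3, 9, 12, 2, the best is 12 at Y. Subgame-perfect outcome: (D, Y) with payoffs (13, 12).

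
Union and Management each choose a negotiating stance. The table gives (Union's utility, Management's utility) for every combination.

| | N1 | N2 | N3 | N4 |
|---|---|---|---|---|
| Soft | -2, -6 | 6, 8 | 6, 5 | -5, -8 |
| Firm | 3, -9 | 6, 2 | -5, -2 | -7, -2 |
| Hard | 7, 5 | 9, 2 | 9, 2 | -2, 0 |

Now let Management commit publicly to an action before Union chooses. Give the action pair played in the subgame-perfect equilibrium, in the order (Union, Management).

(Hard, N1)

Work backward from Union's decision.
- N1: BR = Hard, leader payoff 5.
- N2: BR = Hard, leader payoff 2.
- N3: BR = Hard, leader payoff 2.
- N4: BR = Hard, leader payoff 0.
Maximizing over 5, 2, 2, 0, Management chooses N1. Subgame-perfect outcome: (Hard, N1) with payoffs (7, 5).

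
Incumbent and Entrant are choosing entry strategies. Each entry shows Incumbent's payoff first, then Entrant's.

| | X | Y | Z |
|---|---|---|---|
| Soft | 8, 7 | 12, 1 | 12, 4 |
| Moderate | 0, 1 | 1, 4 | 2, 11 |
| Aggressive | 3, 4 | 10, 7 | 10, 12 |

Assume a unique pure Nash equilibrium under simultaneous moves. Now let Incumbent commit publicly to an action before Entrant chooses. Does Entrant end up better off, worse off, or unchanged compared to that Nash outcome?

Work backward from Entrant's decision.
- Soft: BR = X, leader payoff 8.
- Moderate: BR = Z, leader payoff 2.
- Aggressive: BR = Z, leader payoff 10.
Among 8, 2, 10, the best is 10 at Aggressive. Subgame-perfect outcome: (Aggressive, Z) with payoffs (10, 12).
For the simultaneous game, intersect best replies.
Incumbent's best replies: X→Soft; Y→Soft; Z→Soft.
Entrant's best replies: Soft→X; Moderate→Z; Aggressive→Z.
The unique mutual best reply is (Soft, X), giving (8, 7).
Entrant earns 12 sequentially versus 7 at the Nash outcome: better off.

better off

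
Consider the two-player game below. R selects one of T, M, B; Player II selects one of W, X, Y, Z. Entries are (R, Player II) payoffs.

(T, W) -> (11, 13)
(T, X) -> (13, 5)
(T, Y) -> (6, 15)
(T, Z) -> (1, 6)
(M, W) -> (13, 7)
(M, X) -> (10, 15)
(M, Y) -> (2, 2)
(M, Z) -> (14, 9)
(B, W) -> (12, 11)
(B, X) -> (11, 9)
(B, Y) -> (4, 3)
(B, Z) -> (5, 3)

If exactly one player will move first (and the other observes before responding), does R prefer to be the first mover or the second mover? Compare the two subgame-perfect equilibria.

If R leads: Player II's best replies are T→Y, M→X, B→W; R's induced payoffs 6, 10, 12; outcome (B, W), payoffs (12, 11).
If Player II leads: R's best replies are W→M, X→T, Y→T, Z→M; Player II's induced payoffs 7, 5, 15, 9; outcome (T, Y), payoffs (6, 15).
R gets 12 moving first and 6 moving second, so R prefers to move first.

first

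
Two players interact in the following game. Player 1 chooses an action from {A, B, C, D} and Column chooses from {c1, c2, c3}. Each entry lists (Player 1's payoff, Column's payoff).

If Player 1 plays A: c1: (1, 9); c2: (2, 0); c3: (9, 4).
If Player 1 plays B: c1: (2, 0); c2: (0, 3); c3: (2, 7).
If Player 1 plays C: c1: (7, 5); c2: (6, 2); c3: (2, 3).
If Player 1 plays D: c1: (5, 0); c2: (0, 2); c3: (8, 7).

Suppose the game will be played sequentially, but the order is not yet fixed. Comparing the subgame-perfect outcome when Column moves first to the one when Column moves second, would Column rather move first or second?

If Player 1 leads: Column's best replies are A→c1, B→c3, C→c1, D→c3; Player 1's induced payoffs 1, 2, 7, 8; outcome (D, c3), payoffs (8, 7).
If Column leads: Player 1's best replies are c1→C, c2→C, c3→A; Column's induced payoffs 5, 2, 4; outcome (C, c1), payoffs (7, 5).
Column gets 5 moving first and 7 moving second, so Column prefers to move second.

second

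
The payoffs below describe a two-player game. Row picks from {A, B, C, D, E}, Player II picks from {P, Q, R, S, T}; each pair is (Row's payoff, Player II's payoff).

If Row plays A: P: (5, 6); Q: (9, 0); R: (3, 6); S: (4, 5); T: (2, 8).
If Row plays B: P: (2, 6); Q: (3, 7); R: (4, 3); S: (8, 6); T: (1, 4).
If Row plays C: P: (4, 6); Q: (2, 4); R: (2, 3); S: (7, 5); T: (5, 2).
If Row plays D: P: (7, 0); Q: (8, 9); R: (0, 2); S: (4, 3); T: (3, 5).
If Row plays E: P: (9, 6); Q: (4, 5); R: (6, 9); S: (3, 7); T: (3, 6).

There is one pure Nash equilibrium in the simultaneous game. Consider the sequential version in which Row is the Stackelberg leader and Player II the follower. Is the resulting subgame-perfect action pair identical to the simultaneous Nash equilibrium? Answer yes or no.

no

Work backward from Player II's decision.
- A: BR = T, leader payoff 2.
- B: BR = Q, leader payoff 3.
- C: BR = P, leader payoff 4.
- D: BR = Q, leader payoff 8.
- E: BR = R, leader payoff 6.
Maximizing over 2, 3, 4, 8, 6, Row chooses D. Subgame-perfect outcome: (D, Q) with payoffs (8, 9).
Now find the simultaneous Nash equilibrium.
Row's best replies: P→E; Q→A; R→E; S→B; T→C.
Player II's best replies: A→T; B→Q; C→P; D→Q; E→R.
Only (E, R) has each player best-responding; Nash payoffs (6, 9).
Sequential outcome (D, Q) differs from the Nash profile (E, R).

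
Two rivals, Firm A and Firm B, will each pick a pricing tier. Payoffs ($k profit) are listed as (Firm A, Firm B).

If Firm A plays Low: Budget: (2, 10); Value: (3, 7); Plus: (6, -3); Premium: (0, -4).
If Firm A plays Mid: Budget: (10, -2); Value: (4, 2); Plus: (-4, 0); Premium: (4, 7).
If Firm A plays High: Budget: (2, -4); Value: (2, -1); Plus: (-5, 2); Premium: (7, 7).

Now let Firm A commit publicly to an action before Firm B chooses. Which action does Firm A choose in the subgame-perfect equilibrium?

Solve by backward induction (Firm A leads).
- Low → Firm B plays Budget (best of 10, 7, -3, -4); Firm A gets 2.
- Mid → Firm B plays Premium (best of -2, 2, 0, 7); Firm A gets 4.
- High → Firm B plays Premium (best of -4, -1, 2, 7); Firm A gets 7.
Maximizing over 2, 4, 7, Firm A chooses High. Subgame-perfect outcome: (High, Premium) with payoffs (7, 7).

High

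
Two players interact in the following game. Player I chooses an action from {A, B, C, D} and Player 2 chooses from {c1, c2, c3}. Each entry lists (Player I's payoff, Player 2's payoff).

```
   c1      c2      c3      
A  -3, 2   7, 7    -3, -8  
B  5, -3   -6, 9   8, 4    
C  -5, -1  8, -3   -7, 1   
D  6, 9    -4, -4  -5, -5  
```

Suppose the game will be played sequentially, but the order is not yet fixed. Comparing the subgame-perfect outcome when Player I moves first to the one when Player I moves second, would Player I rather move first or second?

first

If Player I leads: Player 2's best replies are A→c2, B→c2, C→c3, D→c1; Player I's induced payoffs 7, -6, -7, 6; outcome (A, c2), payoffs (7, 7).
If Player 2 leads: Player I's best replies are c1→D, c2→C, c3→B; Player 2's induced payoffs 9, -3, 4; outcome (D, c1), payoffs (6, 9).
Player I gets 7 moving first and 6 moving second, so Player I prefers to move first.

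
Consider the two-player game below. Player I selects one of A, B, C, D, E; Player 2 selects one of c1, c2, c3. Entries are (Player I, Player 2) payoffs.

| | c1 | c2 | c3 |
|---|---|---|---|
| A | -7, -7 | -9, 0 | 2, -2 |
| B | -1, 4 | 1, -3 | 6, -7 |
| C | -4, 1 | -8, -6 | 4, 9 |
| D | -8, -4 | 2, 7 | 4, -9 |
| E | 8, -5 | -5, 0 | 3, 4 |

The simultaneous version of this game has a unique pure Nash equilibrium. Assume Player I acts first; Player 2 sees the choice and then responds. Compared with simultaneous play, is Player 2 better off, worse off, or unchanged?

Solve by backward induction (Player I leads).
- A: BR = c2, leader payoff -9.
- B: BR = c1, leader payoff -1.
- C: BR = c3, leader payoff 4.
- D: BR = c2, leader payoff 2.
- E: BR = c3, leader payoff 3.
Maximizing over -9, -1, 4, 2, 3, Player I chooses C. Subgame-perfect outcome: (C, c3) with payoffs (4, 9).
For the simultaneous game, intersect best replies.
Player I's best replies: c1→E; c2→D; c3→B.
Player 2's best replies: A→c2; B→c1; C→c3; D→c2; E→c3.
Only (D, c2) has each player best-responding; Nash payoffs (2, 7).
Player 2 earns 9 sequentially versus 7 at the Nash outcome: better off.

better off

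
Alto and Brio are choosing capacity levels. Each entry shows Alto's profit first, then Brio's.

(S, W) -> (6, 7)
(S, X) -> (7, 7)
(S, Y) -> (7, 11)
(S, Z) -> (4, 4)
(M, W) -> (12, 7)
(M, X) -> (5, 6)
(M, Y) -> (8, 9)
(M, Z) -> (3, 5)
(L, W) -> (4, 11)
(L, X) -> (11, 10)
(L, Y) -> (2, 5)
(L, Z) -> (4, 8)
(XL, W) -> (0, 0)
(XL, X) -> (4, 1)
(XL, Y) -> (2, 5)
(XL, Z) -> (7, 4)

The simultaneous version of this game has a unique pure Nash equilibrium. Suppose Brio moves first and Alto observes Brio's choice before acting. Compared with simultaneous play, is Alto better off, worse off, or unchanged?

Work backward from Alto's decision.
- W: Alto compares 6, 12, 4, 0 and picks M; Brio would get 7.
- X: Alto compares 7, 5, 11, 4 and picks L; Brio would get 10.
- Y: Alto compares 7, 8, 2, 2 and picks M; Brio would get 9.
- Z: Alto compares 4, 3, 4, 7 and picks XL; Brio would get 4.
Among 7, 10, 9, 4, the best is 10 at X. Subgame-perfect outcome: (L, X) with payoffs (11, 10).
Now find the simultaneous Nash equilibrium.
Alto's best replies: W→M; X→L; Y→M; Z→XL.
Brio's best replies: S→Y; M→Y; L→W; XL→Y.
Only (M, Y) has each player best-responding; Nash payoffs (8, 9).
Alto earns 11 sequentially versus 8 at the Nash outcome: better off.

better off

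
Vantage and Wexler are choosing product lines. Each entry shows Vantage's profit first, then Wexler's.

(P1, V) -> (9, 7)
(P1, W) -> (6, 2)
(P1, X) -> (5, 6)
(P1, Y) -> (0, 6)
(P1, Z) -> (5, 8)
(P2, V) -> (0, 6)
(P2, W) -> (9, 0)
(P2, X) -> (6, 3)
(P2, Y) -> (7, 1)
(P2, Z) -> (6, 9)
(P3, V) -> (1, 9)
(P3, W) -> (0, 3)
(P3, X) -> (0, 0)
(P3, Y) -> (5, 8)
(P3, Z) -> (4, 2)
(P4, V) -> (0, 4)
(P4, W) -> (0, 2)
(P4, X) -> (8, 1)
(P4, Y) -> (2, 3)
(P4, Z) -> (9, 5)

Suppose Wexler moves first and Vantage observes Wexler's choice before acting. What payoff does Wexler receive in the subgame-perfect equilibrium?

Vantage best-responds to each possible Wexler move:
- V → Vantage plays P1 (best of 9, 0, 1, 0); Wexler gets 7.
- W → Vantage plays P2 (best of 6, 9, 0, 0); Wexler gets 0.
- X → Vantage plays P4 (best of 5, 6, 0, 8); Wexler gets 1.
- Y → Vantage plays P2 (best of 0, 7, 5, 2); Wexler gets 1.
- Z → Vantage plays P4 (best of 5, 6, 4, 9); Wexler gets 5.
Among 7, 0, 1, 1, 5, the best is 7 at V. Subgame-perfect outcome: (P1, V) with payoffs (9, 7).

7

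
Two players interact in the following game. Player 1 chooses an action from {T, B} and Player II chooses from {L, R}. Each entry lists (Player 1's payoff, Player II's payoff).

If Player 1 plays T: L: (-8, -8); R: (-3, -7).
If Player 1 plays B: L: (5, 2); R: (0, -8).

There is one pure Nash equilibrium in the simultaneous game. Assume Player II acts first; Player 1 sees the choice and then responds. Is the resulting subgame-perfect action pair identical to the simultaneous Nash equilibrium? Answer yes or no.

yes

Work backward from Player 1's decision.
- L → Player 1 plays B (best of -8, 5); Player II gets 2.
- R → Player 1 plays B (best of -3, 0); Player II gets -8.
Among 2, -8, the best is 2 at L. Subgame-perfect outcome: (B, L) with payoffs (5, 2).
Under simultaneous play:
Player 1's best replies: L→B; R→B.
Player II's best replies: T→R; B→L.
Only (B, L) has each player best-responding; Nash payoffs (5, 2).
Sequential outcome (B, L) coincides with the Nash profile (B, L).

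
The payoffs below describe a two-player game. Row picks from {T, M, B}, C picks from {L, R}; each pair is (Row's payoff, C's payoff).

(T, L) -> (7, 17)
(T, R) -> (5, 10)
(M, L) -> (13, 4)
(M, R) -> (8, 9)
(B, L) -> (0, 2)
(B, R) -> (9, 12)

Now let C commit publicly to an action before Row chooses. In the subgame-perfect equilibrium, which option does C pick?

R

Solve by backward induction (C leads).
- L: Row compares 7, 13, 0 and picks M; C would get 4.
- R: Row compares 5, 8, 9 and picks B; C would get 12.
C's induced payoffs are 4, 12, so C commits to R. Subgame-perfect outcome: (B, R) with payoffs (9, 12).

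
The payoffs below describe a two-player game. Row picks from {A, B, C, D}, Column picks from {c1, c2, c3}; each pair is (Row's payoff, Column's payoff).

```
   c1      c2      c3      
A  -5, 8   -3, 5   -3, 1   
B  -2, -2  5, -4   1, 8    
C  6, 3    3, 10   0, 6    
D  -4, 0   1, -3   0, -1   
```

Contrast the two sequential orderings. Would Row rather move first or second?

first

If Row leads: Column's best replies are A→c1, B→c3, C→c2, D→c1; Row's induced payoffs -5, 1, 3, -4; outcome (C, c2), payoffs (3, 10).
If Column leads: Row's best replies are c1→C, c2→B, c3→B; Column's induced payoffs 3, -4, 8; outcome (B, c3), payoffs (1, 8).
Row gets 3 moving first and 1 moving second, so Row prefers to move first.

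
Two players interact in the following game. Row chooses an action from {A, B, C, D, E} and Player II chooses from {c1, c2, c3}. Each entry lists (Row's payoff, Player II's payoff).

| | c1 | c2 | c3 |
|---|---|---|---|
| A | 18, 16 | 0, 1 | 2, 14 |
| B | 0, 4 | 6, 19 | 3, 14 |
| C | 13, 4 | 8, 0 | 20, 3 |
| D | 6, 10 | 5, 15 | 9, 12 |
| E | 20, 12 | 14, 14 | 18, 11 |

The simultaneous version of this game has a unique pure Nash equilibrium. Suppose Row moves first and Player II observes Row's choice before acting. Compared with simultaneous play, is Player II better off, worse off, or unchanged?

Solve by backward induction (Row leads).
- A: Player II compares 16, 1, 14 and picks c1; Row would get 18.
- B: Player II compares 4, 19, 14 and picks c2; Row would get 6.
- C: Player II compares 4, 0, 3 and picks c1; Row would get 13.
- D: Player II compares 10, 15, 12 and picks c2; Row would get 5.
- E: Player II compares 12, 14, 11 and picks c2; Row would get 14.
Row's induced payoffs are 18, 6, 13, 5, 14, so Row commits to A. Subgame-perfect outcome: (A, c1) with payoffs (18, 16).
For the simultaneous game, intersect best replies.
Row's best replies: c1→E; c2→E; c3→C.
Player II's best replies: A→c1; B→c2; C→c1; D→c2; E→c2.
Only (E, c2) has each player best-responding; Nash payoffs (14, 14).
Player II earns 16 sequentially versus 14 at the Nash outcome: better off.

better off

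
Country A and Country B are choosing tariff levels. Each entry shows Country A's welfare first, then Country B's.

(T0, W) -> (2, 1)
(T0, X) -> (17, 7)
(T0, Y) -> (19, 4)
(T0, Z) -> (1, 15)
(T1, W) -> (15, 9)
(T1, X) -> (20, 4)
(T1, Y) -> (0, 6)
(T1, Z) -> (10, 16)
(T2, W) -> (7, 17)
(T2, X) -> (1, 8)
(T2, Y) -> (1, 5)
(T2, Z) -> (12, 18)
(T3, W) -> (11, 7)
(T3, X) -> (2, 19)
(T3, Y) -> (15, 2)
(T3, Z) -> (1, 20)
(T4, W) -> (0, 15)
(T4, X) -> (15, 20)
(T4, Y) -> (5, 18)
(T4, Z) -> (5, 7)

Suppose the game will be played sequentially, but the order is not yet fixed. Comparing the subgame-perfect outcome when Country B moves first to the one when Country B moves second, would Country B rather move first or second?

If Country A leads: Country B's best replies are T0→Z, T1→Z, T2→Z, T3→Z, T4→X; Country A's induced payoffs 1, 10, 12, 1, 15; outcome (T4, X), payoffs (15, 20).
If Country B leads: Country A's best replies are W→T1, X→T1, Y→T0, Z→T2; Country B's induced payoffs 9, 4, 4, 18; outcome (T2, Z), payoffs (12, 18).
Country B gets 18 moving first and 20 moving second, so Country B prefers to move second.

second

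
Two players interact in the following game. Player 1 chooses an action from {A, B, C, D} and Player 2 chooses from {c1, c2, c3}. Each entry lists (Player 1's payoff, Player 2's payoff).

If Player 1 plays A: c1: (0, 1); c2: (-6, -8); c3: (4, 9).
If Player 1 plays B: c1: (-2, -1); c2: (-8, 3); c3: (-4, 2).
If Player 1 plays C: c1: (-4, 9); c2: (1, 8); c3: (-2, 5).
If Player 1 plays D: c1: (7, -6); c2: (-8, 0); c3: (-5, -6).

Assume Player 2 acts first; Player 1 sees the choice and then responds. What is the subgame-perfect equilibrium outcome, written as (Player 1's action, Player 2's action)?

(A, c3)

Player 1 best-responds to each possible Player 2 move:
- c1: BR = D, leader payoff -6.
- c2: BR = C, leader payoff 8.
- c3: BR = A, leader payoff 9.
Player 2's induced payoffs are -6, 8, 9, so Player 2 commits to c3. Subgame-perfect outcome: (A, c3) with payoffs (4, 9).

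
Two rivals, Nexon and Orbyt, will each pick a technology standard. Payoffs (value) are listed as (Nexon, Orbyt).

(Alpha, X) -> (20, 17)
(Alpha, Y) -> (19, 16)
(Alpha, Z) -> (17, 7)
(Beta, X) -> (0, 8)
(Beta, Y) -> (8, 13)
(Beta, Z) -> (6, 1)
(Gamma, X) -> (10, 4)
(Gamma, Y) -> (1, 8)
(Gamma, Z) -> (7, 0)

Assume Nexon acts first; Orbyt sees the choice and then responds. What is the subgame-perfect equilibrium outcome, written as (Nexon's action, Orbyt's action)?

(Alpha, X)

Work backward from Orbyt's decision.
- Alpha → Orbyt plays X (best of 17, 16, 7); Nexon gets 20.
- Beta → Orbyt plays Y (best of 8, 13, 1); Nexon gets 8.
- Gamma → Orbyt plays Y (best of 4, 8, 0); Nexon gets 1.
Among 20, 8, 1, the best is 20 at Alpha. Subgame-perfect outcome: (Alpha, X) with payoffs (20, 17).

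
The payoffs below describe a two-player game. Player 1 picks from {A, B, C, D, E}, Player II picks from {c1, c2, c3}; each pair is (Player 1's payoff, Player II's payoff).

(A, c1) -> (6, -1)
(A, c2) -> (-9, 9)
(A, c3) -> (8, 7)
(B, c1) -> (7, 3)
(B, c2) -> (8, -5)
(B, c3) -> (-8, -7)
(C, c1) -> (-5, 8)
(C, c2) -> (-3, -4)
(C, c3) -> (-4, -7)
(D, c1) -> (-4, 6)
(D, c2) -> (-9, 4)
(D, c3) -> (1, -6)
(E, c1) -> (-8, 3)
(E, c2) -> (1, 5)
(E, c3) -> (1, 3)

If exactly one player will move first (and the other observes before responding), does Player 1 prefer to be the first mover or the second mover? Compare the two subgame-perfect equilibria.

second

If Player 1 leads: Player II's best replies are A→c2, B→c1, C→c1, D→c1, E→c2; Player 1's induced payoffs -9, 7, -5, -4, 1; outcome (B, c1), payoffs (7, 3).
If Player II leads: Player 1's best replies are c1→B, c2→B, c3→A; Player II's induced payoffs 3, -5, 7; outcome (A, c3), payoffs (8, 7).
Player 1 gets 7 moving first and 8 moving second, so Player 1 prefers to move second.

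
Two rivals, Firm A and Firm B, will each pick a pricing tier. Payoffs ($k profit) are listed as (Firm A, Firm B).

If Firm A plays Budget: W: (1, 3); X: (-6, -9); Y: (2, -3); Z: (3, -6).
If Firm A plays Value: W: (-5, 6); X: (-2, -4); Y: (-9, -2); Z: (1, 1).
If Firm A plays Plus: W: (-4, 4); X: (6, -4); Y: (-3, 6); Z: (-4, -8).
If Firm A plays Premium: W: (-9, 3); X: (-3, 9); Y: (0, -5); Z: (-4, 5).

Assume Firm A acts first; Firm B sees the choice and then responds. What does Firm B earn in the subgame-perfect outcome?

Firm B best-responds to each possible Firm A move:
- Budget → Firm B plays W (best of 3, -9, -3, -6); Firm A gets 1.
- Value → Firm B plays W (best of 6, -4, -2, 1); Firm A gets -5.
- Plus → Firm B plays Y (best of 4, -4, 6, -8); Firm A gets -3.
- Premium → Firm B plays X (best of 3, 9, -5, 5); Firm A gets -3.
Among 1, -5, -3, -3, the best is 1 at Budget. Subgame-perfect outcome: (Budget, W) with payoffs (1, 3).

3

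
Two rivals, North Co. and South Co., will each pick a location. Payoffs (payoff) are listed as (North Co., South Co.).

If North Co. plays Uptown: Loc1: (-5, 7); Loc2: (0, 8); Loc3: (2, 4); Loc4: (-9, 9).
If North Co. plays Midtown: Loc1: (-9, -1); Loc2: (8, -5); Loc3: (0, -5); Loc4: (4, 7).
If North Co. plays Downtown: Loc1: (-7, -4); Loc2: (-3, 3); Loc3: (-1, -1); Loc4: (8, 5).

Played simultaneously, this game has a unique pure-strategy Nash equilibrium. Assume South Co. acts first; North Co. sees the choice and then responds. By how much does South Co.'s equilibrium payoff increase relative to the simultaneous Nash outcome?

2

North Co. best-responds to each possible South Co. move:
- Loc1: North Co. compares -5, -9, -7 and picks Uptown; South Co. would get 7.
- Loc2: North Co. compares 0, 8, -3 and picks Midtown; South Co. would get -5.
- Loc3: North Co. compares 2, 0, -1 and picks Uptown; South Co. would get 4.
- Loc4: North Co. compares -9, 4, 8 and picks Downtown; South Co. would get 5.
Maximizing over 7, -5, 4, 5, South Co. chooses Loc1. Subgame-perfect outcome: (Uptown, Loc1) with payoffs (-5, 7).
Now find the simultaneous Nash equilibrium.
North Co.'s best replies: Loc1→Uptown; Loc2→Midtown; Loc3→Uptown; Loc4→Downtown.
South Co.'s best replies: Uptown→Loc4; Midtown→Loc4; Downtown→Loc4.
The unique mutual best reply is (Downtown, Loc4), giving (8, 5).
South Co.'s commitment gain: 7 − 5 = 2.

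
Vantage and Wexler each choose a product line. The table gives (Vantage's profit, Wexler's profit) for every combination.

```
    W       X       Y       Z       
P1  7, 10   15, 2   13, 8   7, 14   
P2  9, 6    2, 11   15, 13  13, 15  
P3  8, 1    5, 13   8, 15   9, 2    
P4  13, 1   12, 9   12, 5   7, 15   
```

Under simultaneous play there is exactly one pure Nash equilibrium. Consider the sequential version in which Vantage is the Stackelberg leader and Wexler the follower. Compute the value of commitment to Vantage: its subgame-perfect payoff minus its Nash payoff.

Backward induction with Vantage moving first.
- P1: Wexler compares 10, 2, 8, 14 and picks Z; Vantage would get 7.
- P2: Wexler compares 6, 11, 13, 15 and picks Z; Vantage would get 13.
- P3: Wexler compares 1, 13, 15, 2 and picks Y; Vantage would get 8.
- P4: Wexler compares 1, 9, 5, 15 and picks Z; Vantage would get 7.
Maximizing over 7, 13, 8, 7, Vantage chooses P2. Subgame-perfect outcome: (P2, Z) with payoffs (13, 15).
For the simultaneous game, intersect best replies.
Vantage's best replies: W→P4; X→P1; Y→P2; Z→P2.
Wexler's best replies: P1→Z; P2→Z; P3→Y; P4→Z.
Only (P2, Z) has each player best-responding; Nash payoffs (13, 15).
Vantage's commitment gain: 13 − 13 = 0.

0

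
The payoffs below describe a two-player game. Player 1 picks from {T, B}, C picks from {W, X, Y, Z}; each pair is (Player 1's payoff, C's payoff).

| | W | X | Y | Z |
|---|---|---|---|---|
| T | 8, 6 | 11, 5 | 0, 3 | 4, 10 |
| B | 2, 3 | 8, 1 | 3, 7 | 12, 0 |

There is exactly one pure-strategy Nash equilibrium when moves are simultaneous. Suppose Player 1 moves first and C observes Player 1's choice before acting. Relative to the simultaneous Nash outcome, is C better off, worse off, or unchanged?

Work backward from C's decision.
- T: C compares 6, 5, 3, 10 and picks Z; Player 1 would get 4.
- B: C compares 3, 1, 7, 0 and picks Y; Player 1 would get 3.
Maximizing over 4, 3, Player 1 chooses T. Subgame-perfect outcome: (T, Z) with payoffs (4, 10).
Under simultaneous play:
Player 1's best replies: W→T; X→T; Y→B; Z→B.
C's best replies: T→Z; B→Y.
Only (B, Y) has each player best-responding; Nash payoffs (3, 7).
C earns 10 sequentially versus 7 at the Nash outcome: better off.

better off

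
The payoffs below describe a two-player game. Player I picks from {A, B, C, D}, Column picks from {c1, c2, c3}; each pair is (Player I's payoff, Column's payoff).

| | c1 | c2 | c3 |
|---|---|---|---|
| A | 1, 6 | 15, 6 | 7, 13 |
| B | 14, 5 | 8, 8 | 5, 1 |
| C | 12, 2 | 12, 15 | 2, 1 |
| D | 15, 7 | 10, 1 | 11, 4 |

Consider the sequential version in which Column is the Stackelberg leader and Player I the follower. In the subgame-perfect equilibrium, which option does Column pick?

Solve by backward induction (Column leads).
- c1 → Player I plays D (best of 1, 14, 12, 15); Column gets 7.
- c2 → Player I plays A (best of 15, 8, 12, 10); Column gets 6.
- c3 → Player I plays D (best of 7, 5, 2, 11); Column gets 4.
Column's induced payoffs are 7, 6, 4, so Column commits to c1. Subgame-perfect outcome: (D, c1) with payoffs (15, 7).

c1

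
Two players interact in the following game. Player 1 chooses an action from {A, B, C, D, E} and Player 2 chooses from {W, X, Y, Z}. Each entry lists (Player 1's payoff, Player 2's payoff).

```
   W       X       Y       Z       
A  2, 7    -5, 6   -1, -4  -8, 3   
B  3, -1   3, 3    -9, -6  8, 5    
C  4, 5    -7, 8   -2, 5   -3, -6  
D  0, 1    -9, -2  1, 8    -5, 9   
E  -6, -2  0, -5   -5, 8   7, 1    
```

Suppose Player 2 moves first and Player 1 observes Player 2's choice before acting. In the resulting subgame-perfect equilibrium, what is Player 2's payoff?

8

Player 1 best-responds to each possible Player 2 move:
- W → Player 1 plays C (best of 2, 3, 4, 0, -6); Player 2 gets 5.
- X → Player 1 plays B (best of -5, 3, -7, -9, 0); Player 2 gets 3.
- Y → Player 1 plays D (best of -1, -9, -2, 1, -5); Player 2 gets 8.
- Z → Player 1 plays B (best of -8, 8, -3, -5, 7); Player 2 gets 5.
Player 2's induced payoffs are 5, 3, 8, 5, so Player 2 commits to Y. Subgame-perfect outcome: (D, Y) with payoffs (1, 8).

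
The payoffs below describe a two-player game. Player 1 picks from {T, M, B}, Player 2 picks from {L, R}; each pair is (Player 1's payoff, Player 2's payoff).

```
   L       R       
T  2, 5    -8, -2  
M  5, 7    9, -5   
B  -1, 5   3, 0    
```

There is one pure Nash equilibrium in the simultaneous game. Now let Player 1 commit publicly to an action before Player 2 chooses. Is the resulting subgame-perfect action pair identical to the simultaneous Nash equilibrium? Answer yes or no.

yes

Player 2 best-responds to each possible Player 1 move:
- T: Player 2 compares 5, -2 and picks L; Player 1 would get 2.
- M: Player 2 compares 7, -5 and picks L; Player 1 would get 5.
- B: Player 2 compares 5, 0 and picks L; Player 1 would get -1.
Among 2, 5, -1, the best is 5 at M. Subgame-perfect outcome: (M, L) with payoffs (5, 7).
Now find the simultaneous Nash equilibrium.
Player 1's best replies: L→M; R→M.
Player 2's best replies: T→L; M→L; B→L.
Only (M, L) has each player best-responding; Nash payoffs (5, 7).
Sequential outcome (M, L) coincides with the Nash profile (M, L).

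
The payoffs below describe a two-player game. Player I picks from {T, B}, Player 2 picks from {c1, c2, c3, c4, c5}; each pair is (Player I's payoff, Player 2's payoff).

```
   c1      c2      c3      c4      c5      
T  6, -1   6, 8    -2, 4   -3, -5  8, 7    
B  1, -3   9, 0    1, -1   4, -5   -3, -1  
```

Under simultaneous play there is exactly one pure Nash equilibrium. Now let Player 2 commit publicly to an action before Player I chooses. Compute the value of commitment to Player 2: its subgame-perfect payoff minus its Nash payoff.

Work backward from Player I's decision.
- c1 → Player I plays T (best of 6, 1); Player 2 gets -1.
- c2 → Player I plays B (best of 6, 9); Player 2 gets 0.
- c3 → Player I plays B (best of -2, 1); Player 2 gets -1.
- c4 → Player I plays B (best of -3, 4); Player 2 gets -5.
- c5 → Player I plays T (best of 8, -3); Player 2 gets 7.
Player 2's induced payoffs are -1, 0, -1, -5, 7, so Player 2 commits to c5. Subgame-perfect outcome: (T, c5) with payoffs (8, 7).
Now find the simultaneous Nash equilibrium.
Player I's best replies: c1→T; c2→B; c3→B; c4→B; c5→T.
Player 2's best replies: T→c2; B→c2.
Only (B, c2) has each player best-responding; Nash payoffs (9, 0).
Player 2's commitment gain: 7 − 0 = 7.

7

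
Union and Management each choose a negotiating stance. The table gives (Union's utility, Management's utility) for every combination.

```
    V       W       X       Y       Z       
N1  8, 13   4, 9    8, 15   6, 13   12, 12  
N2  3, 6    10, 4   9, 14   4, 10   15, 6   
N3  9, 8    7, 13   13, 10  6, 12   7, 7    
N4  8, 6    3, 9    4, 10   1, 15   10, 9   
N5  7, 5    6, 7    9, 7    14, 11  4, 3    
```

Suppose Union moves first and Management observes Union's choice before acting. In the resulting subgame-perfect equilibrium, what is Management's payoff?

11

Management best-responds to each possible Union move:
- N1: Management compares 13, 9, 15, 13, 12 and picks X; Union would get 8.
- N2: Management compares 6, 4, 14, 10, 6 and picks X; Union would get 9.
- N3: Management compares 8, 13, 10, 12, 7 and picks W; Union would get 7.
- N4: Management compares 6, 9, 10, 15, 9 and picks Y; Union would get 1.
- N5: Management compares 5, 7, 7, 11, 3 and picks Y; Union would get 14.
Among 8, 9, 7, 1, 14, the best is 14 at N5. Subgame-perfect outcome: (N5, Y) with payoffs (14, 11).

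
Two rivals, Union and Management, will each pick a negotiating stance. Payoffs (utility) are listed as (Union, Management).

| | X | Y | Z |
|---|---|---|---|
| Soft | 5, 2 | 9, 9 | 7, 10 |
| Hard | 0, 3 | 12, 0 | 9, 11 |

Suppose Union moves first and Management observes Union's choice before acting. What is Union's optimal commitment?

Hard

Solve by backward induction (Union leads).
- Soft → Management plays Z (best of 2, 9, 10); Union gets 7.
- Hard → Management plays Z (best of 3, 0, 11); Union gets 9.
Union's induced payoffs are 7, 9, so Union commits to Hard. Subgame-perfect outcome: (Hard, Z) with payoffs (9, 11).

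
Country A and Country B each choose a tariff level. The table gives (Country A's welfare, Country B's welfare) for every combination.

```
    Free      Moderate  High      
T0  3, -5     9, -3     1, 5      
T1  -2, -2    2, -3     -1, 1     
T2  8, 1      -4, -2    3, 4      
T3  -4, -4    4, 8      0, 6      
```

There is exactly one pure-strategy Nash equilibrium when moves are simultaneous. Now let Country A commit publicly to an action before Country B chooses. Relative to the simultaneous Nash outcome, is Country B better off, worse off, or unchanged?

Work backward from Country B's decision.
- T0: Country B compares -5, -3, 5 and picks High; Country A would get 1.
- T1: Country B compares -2, -3, 1 and picks High; Country A would get -1.
- T2: Country B compares 1, -2, 4 and picks High; Country A would get 3.
- T3: Country B compares -4, 8, 6 and picks Moderate; Country A would get 4.
Maximizing over 1, -1, 3, 4, Country A chooses T3. Subgame-perfect outcome: (T3, Moderate) with payoffs (4, 8).
Under simultaneous play:
Country A's best replies: Free→T2; Moderate→T0; High→T2.
Country B's best replies: T0→High; T1→High; T2→High; T3→Moderate.
Only (T2, High) has each player best-responding; Nash payoffs (3, 4).
Country B earns 8 sequentially versus 4 at the Nash outcome: better off.

better off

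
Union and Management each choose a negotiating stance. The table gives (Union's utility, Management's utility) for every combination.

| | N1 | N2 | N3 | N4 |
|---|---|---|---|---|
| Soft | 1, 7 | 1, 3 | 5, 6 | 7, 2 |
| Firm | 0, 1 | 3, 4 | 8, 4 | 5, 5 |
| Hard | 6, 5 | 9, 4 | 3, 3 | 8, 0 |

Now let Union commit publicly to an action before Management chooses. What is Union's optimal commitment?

Solve by backward induction (Union leads).
- Soft: BR = N1, leader payoff 1.
- Firm: BR = N4, leader payoff 5.
- Hard: BR = N1, leader payoff 6.
Union's induced payoffs are 1, 5, 6, so Union commits to Hard. Subgame-perfect outcome: (Hard, N1) with payoffs (6, 5).

Hard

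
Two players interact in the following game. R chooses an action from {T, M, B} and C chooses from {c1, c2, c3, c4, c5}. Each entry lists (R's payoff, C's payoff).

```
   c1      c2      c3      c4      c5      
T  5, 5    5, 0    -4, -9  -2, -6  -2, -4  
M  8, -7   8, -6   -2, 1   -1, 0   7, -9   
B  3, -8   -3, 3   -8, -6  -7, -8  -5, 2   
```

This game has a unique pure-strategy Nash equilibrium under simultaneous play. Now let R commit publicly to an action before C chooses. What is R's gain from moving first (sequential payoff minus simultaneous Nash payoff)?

7

Backward induction with R moving first.
- T: BR = c1, leader payoff 5.
- M: BR = c3, leader payoff -2.
- B: BR = c2, leader payoff -3.
R's induced payoffs are 5, -2, -3, so R commits to T. Subgame-perfect outcome: (T, c1) with payoffs (5, 5).
Now find the simultaneous Nash equilibrium.
R's best replies: c1→M; c2→M; c3→M; c4→M; c5→M.
C's best replies: T→c1; M→c3; B→c2.
Only (M, c3) has each player best-responding; Nash payoffs (-2, 1).
R's commitment gain: 5 − -2 = 7.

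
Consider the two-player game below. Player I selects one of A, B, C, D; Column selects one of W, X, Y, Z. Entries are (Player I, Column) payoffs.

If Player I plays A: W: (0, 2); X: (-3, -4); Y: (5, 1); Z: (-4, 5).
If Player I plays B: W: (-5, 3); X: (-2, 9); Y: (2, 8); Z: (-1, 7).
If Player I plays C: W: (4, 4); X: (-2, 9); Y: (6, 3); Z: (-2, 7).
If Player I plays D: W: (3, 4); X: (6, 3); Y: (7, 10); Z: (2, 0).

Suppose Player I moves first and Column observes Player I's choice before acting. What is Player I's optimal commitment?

D

Solve by backward induction (Player I leads).
- A: BR = Z, leader payoff -4.
- B: BR = X, leader payoff -2.
- C: BR = X, leader payoff -2.
- D: BR = Y, leader payoff 7.
Player I's induced payoffs are -4, -2, -2, 7, so Player I commits to D. Subgame-perfect outcome: (D, Y) with payoffs (7, 10).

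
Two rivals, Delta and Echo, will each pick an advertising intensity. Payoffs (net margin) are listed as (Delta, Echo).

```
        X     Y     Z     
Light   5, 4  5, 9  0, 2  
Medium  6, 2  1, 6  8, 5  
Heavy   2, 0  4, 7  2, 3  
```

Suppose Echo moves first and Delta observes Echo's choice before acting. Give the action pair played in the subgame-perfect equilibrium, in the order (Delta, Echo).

Solve by backward induction (Echo leads).
- X: BR = Medium, leader payoff 2.
- Y: BR = Light, leader payoff 9.
- Z: BR = Medium, leader payoff 5.
Echo's induced payoffs are 2, 9, 5, so Echo commits to Y. Subgame-perfect outcome: (Light, Y) with payoffs (5, 9).

(Light, Y)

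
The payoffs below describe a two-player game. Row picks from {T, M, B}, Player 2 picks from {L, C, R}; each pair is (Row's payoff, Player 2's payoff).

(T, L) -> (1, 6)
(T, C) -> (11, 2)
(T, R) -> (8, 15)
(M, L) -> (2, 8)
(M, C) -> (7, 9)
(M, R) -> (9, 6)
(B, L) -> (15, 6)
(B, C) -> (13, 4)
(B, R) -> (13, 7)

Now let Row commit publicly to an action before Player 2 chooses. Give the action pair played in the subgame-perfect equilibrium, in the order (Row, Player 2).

(B, R)

Backward induction with Row moving first.
- T: Player 2 compares 6, 2, 15 and picks R; Row would get 8.
- M: Player 2 compares 8, 9, 6 and picks C; Row would get 7.
- B: Player 2 compares 6, 4, 7 and picks R; Row would get 13.
Row's induced payoffs are 8, 7, 13, so Row commits to B. Subgame-perfect outcome: (B, R) with payoffs (13, 7).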